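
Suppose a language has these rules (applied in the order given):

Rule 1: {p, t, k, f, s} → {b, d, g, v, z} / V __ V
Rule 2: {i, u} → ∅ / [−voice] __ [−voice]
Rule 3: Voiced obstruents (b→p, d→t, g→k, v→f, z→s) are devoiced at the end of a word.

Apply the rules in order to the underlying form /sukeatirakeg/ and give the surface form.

Rule 1 (intervocalic voicing): /k/ is a voiceless obstruent between vowels /u/ and /e/, so it voices to [g]. /t/ is a voiceless obstruent between vowels /a/ and /i/, so it voices to [d]. /k/ is a voiceless obstruent between vowels /a/ and /e/, so it voices to [g]. /sukeatirakeg/ → sugeadirageg.
Rule 2 (high vowel syncope): no segment meets the environment; /sugeadirageg/ is unchanged.
Rule 3 (final devoicing): /g/ is a voiced obstruent in word-final position, so it devoices to [k]. /sugeadirageg/ → sugeadiragek.

sugeadiragek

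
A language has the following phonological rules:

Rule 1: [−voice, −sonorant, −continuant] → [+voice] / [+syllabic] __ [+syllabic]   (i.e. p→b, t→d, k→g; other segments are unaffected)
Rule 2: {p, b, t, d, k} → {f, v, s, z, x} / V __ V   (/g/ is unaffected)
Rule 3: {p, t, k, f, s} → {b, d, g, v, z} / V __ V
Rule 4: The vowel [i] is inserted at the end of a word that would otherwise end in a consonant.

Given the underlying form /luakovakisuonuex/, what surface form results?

Rule 1 (intervocalic voicing): /k/ is a voiceless stop between vowels /a/ and /o/, so it voices to [g]. /k/ is a voiceless stop between vowels /a/ and /i/, so it voices to [g]. /luakovakisuonuex/ → luagovagisuonuex.
Rule 2 (intervocalic spirantization): no segment meets the environment; /luagovagisuonuex/ is unchanged.
Rule 3 (intervocalic voicing): /s/ is a voiceless obstruent between vowels /i/ and /u/, so it voices to [z]. /luagovagisuonuex/ → luagovagizuonuex.
Rule 4 (final i-epenthesis): the form ends in the consonant /x/, so [i] is inserted word-finally. /luagovagizuonuex/ → luagovagizuonuexi.

luagovagizuonuexi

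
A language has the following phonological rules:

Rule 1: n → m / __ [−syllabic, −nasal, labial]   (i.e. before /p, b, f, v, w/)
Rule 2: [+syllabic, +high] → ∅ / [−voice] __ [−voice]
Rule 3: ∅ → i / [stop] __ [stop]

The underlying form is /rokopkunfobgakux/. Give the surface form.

rokopikumfobigakx

Rule 1 (nasal place assimilation): /n/ precedes the labial consonant /f/, so it assimilates in place to [m]. /rokopkunfobgakux/ → rokopkumfobgakux.
Rule 2 (high vowel syncope): /u/ is a high vowel flanked by voiceless consonants /k/ and /x/, so it deletes. /rokopkumfobgakux/ → rokopkumfobgakx.
Rule 3 (stop-cluster i-epenthesis): /p/ and /k/ form a stop–stop cluster, so [i] is inserted between them. /b/ and /g/ form a stop–stop cluster, so [i] is inserted between them. /rokopkumfobgakx/ → rokopikumfobigakx.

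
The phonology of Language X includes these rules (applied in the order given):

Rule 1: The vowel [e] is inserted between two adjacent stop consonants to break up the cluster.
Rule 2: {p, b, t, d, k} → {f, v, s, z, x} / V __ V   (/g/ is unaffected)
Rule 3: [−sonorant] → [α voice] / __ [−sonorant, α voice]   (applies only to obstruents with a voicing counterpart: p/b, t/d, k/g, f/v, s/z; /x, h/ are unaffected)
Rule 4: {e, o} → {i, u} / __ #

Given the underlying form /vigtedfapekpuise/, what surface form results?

vigesetfafexefuisi

Rule 1 (stop-cluster e-epenthesis): /g/ and /t/ form a stop–stop cluster, so [e] is inserted between them. /k/ and /p/ form a stop–stop cluster, so [e] is inserted between them. /vigtedfapekpuise/ → vigetedfapekepuise.
Rule 2 (intervocalic spirantization): /t/ is a stop between vowels /e/ and /e/, so it spirantizes to the fricative [s]. /p/ is a stop between vowels /a/ and /e/, so it spirantizes to the fricative [f]. /k/ is a stop between vowels /e/ and /e/, so it spirantizes to the fricative [x]. /p/ is a stop between vowels /e/ and /u/, so it spirantizes to the fricative [f]. /vigetedfapekepuise/ → vigesedfafexefuise.
Rule 3 (regressive voicing assimilation): /d/ precedes the voiceless obstruent /f/, so it devoices to [t] by assimilation. /vigesedfafexefuise/ → vigesetfafexefuise.
Rule 4 (final vowel raising): /e/ is a mid vowel in word-final position, so it raises to [i]. /vigesetfafexefuise/ → vigesetfafexefuisi.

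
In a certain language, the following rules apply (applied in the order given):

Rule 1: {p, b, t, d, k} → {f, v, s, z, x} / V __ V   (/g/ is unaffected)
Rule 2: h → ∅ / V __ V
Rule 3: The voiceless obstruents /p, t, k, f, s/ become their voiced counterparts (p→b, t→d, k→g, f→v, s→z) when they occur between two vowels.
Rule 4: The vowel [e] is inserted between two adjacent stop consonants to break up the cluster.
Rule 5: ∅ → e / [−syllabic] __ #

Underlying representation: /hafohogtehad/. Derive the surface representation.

havoogeteade

Rule 1 (intervocalic spirantization): no segment meets the environment; /hafohogtehad/ is unchanged.
Rule 2 (intervocalic h-deletion): /h/ occurs between vowels /o/ and /o/, so it deletes. /h/ occurs between vowels /e/ and /a/, so it deletes. /hafohogtehad/ → hafoogtead.
Rule 3 (intervocalic voicing): /f/ is a voiceless obstruent between vowels /a/ and /o/, so it voices to [v]. /hafoogtead/ → havoogtead.
Rule 4 (stop-cluster e-epenthesis): /g/ and /t/ form a stop–stop cluster, so [e] is inserted between them. /havoogtead/ → havoogetead.
Rule 5 (final e-epenthesis): the form ends in the consonant /d/, so [e] is inserted word-finally. /havoogetead/ → havoogeteade.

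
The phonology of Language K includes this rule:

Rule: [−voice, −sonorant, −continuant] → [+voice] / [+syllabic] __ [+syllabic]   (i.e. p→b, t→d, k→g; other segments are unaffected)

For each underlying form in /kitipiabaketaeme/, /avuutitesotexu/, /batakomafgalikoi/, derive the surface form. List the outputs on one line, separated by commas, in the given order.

kidibiabagedaeme, avuudidesodexu, badagomafgaligoi

/kitipiabaketaeme/: /t/ is a voiceless stop between vowels /i/ and /i/, so it voices to [d]. /p/ is a voiceless stop between vowels /i/ and /i/, so it voices to [b]. /k/ is a voiceless stop between vowels /a/ and /e/, so it voices to [g]. /t/ is a voiceless stop between vowels /e/ and /a/, so it voices to [d]. → [kidibiabagedaeme].
/avuutitesotexu/: /t/ is a voiceless stop between vowels /u/ and /i/, so it voices to [d]. /t/ is a voiceless stop between vowels /i/ and /e/, so it voices to [d]. /t/ is a voiceless stop between vowels /o/ and /e/, so it voices to [d]. → [avuudidesodexu].
/batakomafgalikoi/: /t/ is a voiceless stop between vowels /a/ and /a/, so it voices to [d]. /k/ is a voiceless stop between vowels /a/ and /o/, so it voices to [g]. /k/ is a voiceless stop between vowels /i/ and /o/, so it voices to [g]. → [badagomafgaligoi].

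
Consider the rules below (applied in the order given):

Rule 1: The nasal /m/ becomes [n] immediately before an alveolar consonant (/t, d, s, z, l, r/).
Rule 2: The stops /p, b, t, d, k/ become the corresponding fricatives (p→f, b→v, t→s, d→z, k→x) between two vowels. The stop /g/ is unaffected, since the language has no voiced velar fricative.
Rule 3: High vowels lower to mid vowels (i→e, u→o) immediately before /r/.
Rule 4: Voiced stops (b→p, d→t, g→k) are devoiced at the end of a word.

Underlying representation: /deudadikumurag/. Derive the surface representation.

deuzazixumorak

Rule 1 (nasal place assimilation): no segment meets the environment; /deudadikumurag/ is unchanged.
Rule 2 (intervocalic spirantization): /d/ is a stop between vowels /u/ and /a/, so it spirantizes to the fricative [z]. /d/ is a stop between vowels /a/ and /i/, so it spirantizes to the fricative [z]. /k/ is a stop between vowels /i/ and /u/, so it spirantizes to the fricative [x]. /deudadikumurag/ → deuzazixumurag.
Rule 3 (pre-rhotic lowering): /u/ is a high vowel immediately before /r/, so it lowers to [o]. /deuzazixumurag/ → deuzazixumorag.
Rule 4 (final devoicing): /g/ is a voiced stop in word-final position, so it devoices to [k]. /deuzazixumorag/ → deuzazixumorak.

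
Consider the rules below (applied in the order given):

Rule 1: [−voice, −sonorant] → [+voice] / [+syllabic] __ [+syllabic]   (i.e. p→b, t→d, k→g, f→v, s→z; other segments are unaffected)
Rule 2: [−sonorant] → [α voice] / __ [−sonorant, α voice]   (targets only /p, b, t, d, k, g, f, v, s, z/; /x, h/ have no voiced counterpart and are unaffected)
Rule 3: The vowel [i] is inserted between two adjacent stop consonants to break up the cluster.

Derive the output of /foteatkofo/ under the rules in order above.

Rule 1 (intervocalic voicing): /t/ is a voiceless obstruent between vowels /o/ and /e/, so it voices to [d]. /f/ is a voiceless obstruent between vowels /o/ and /o/, so it voices to [v]. /foteatkofo/ → fodeatkovo.
Rule 2 (regressive voicing assimilation): no segment meets the environment; /fodeatkovo/ is unchanged.
Rule 3 (stop-cluster i-epenthesis): /t/ and /k/ form a stop–stop cluster, so [i] is inserted between them. /fodeatkovo/ → fodeatikovo.

fodeatikovo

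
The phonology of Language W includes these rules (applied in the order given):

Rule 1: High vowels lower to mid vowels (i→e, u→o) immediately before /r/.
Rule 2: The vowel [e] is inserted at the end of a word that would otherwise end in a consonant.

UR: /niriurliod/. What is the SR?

Rule 1 (pre-rhotic lowering): /i/ is a high vowel immediately before /r/, so it lowers to [e]. /u/ is a high vowel immediately before /r/, so it lowers to [o]. /niriurliod/ → neriorliod.
Rule 2 (final e-epenthesis): the form ends in the consonant /d/, so [e] is inserted word-finally. /neriorliod/ → neriorliode.

neriorliode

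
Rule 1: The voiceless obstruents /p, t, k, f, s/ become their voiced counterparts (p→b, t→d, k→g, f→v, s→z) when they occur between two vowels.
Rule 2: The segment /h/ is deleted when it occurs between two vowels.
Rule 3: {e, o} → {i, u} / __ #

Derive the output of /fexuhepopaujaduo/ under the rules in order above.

Rule 1 (intervocalic voicing): /p/ is a voiceless obstruent between vowels /e/ and /o/, so it voices to [b]. /p/ is a voiceless obstruent between vowels /o/ and /a/, so it voices to [b]. /fexuhepopaujaduo/ → fexuhebobaujaduo.
Rule 2 (intervocalic h-deletion): /h/ occurs between vowels /u/ and /e/, so it deletes. /fexuhebobaujaduo/ → fexuebobaujaduo.
Rule 3 (final vowel raising): /o/ is a mid vowel in word-final position, so it raises to [u]. /fexuebobaujaduo/ → fexuebobaujaduu.

fexuebobaujaduu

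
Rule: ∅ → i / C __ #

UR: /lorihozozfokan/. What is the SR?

lorihozozfokani

the form ends in the consonant /n/, so [i] is inserted word-finally.
Surface form: [lorihozozfokani].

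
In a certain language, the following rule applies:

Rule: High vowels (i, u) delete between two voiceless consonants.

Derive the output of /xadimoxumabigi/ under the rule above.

xadimoxumabigi

No segment of /xadimoxumabigi/ meets the structural description of the rule, so the form surfaces unchanged.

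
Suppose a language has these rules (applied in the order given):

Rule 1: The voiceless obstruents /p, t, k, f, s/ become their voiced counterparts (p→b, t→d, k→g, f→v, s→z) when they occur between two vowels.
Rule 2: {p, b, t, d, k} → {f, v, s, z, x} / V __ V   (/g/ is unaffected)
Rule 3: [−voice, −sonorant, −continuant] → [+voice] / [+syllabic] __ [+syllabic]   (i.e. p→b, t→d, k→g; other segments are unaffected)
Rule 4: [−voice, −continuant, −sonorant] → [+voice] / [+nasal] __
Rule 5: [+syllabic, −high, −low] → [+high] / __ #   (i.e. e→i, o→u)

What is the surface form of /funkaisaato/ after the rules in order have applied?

fungaizaazu

Rule 1 (intervocalic voicing): /s/ is a voiceless obstruent between vowels /i/ and /a/, so it voices to [z]. /t/ is a voiceless obstruent between vowels /a/ and /o/, so it voices to [d]. /funkaisaato/ → funkaizaado.
Rule 2 (intervocalic spirantization): /d/ is a stop between vowels /a/ and /o/, so it spirantizes to the fricative [z]. /funkaizaado/ → funkaizaazo.
Rule 3 (intervocalic voicing): no segment meets the environment; /funkaizaazo/ is unchanged.
Rule 4 (post-nasal voicing): /k/ is a voiceless stop immediately after the nasal /n/, so it voices to [g]. /funkaizaazo/ → fungaizaazo.
Rule 5 (final vowel raising): /o/ is a mid vowel in word-final position, so it raises to [u]. /fungaizaazo/ → fungaizaazu.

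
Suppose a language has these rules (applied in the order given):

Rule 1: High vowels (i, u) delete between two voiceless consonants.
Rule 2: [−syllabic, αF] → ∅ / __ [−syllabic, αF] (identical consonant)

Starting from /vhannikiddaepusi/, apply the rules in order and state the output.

vhanikidaepsi

Rule 1 (high vowel syncope): /u/ is a high vowel flanked by voiceless consonants /p/ and /s/, so it deletes. /vhannikiddaepusi/ → vhannikiddaepsi.
Rule 2 (degemination): /nn/ is a geminate; the first /n/ deletes. /dd/ is a geminate; the first /d/ deletes. /vhannikiddaepsi/ → vhanikidaepsi.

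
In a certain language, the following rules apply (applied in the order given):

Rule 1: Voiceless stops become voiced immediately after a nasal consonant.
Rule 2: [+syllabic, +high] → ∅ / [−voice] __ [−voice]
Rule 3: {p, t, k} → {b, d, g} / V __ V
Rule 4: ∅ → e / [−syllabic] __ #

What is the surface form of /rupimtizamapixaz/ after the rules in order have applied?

Rule 1 (post-nasal voicing): /t/ is a voiceless stop immediately after the nasal /m/, so it voices to [d]. /rupimtizamapixaz/ → rupimdizamapixaz.
Rule 2 (high vowel syncope): /i/ is a high vowel flanked by voiceless consonants /p/ and /x/, so it deletes. /rupimdizamapixaz/ → rupimdizamapxaz.
Rule 3 (intervocalic voicing): /p/ is a voiceless stop between vowels /u/ and /i/, so it voices to [b]. /rupimdizamapxaz/ → rubimdizamapxaz.
Rule 4 (final e-epenthesis): the form ends in the consonant /z/, so [e] is inserted word-finally. /rubimdizamapxaz/ → rubimdizamapxaze.

rubimdizamapxaze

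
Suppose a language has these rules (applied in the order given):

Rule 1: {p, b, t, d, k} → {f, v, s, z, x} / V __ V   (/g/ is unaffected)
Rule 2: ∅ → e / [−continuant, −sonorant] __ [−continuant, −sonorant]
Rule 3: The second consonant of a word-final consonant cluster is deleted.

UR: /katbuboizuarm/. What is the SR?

Rule 1 (intervocalic spirantization): /b/ is a stop between vowels /u/ and /o/, so it spirantizes to the fricative [v]. /katbuboizuarm/ → katbuvoizuarm.
Rule 2 (stop-cluster e-epenthesis): /t/ and /b/ form a stop–stop cluster, so [e] is inserted between them. /katbuvoizuarm/ → katebuvoizuarm.
Rule 3 (final cluster simplification): /m/ is the second consonant of a word-final cluster /rm/, so it deletes. /katebuvoizuarm/ → katebuvoizuar.

katebuvoizuar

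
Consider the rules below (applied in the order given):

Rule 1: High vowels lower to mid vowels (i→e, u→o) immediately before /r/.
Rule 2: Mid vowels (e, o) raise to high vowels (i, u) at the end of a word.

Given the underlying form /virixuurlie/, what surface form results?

verixuorlii

Rule 1 (pre-rhotic lowering): /i/ is a high vowel immediately before /r/, so it lowers to [e]. /u/ is a high vowel immediately before /r/, so it lowers to [o]. /virixuurlie/ → verixuorlie.
Rule 2 (final vowel raising): /e/ is a mid vowel in word-final position, so it raises to [i]. /verixuorlie/ → verixuorlii.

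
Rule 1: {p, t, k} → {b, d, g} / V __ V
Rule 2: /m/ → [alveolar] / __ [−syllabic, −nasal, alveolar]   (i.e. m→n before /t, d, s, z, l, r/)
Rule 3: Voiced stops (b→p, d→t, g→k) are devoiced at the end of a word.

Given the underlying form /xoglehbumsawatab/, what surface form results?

Rule 1 (intervocalic voicing): /t/ is a voiceless stop between vowels /a/ and /a/, so it voices to [d]. /xoglehbumsawatab/ → xoglehbumsawadab.
Rule 2 (nasal place assimilation): /m/ precedes the alveolar consonant /s/, so it assimilates in place to [n]. /xoglehbumsawadab/ → xoglehbunsawadab.
Rule 3 (final devoicing): /b/ is a voiced stop in word-final position, so it devoices to [p]. /xoglehbunsawadab/ → xoglehbunsawadap.

xoglehbunsawadap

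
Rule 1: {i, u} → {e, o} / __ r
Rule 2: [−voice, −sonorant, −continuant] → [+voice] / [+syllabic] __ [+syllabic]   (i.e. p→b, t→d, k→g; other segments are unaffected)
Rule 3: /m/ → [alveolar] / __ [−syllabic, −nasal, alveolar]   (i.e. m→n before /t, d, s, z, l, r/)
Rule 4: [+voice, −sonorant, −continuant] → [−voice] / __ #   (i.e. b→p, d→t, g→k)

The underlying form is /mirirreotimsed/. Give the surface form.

Rule 1 (pre-rhotic lowering): /i/ is a high vowel immediately before /r/, so it lowers to [e]. /i/ is a high vowel immediately before /r/, so it lowers to [e]. /mirirreotimsed/ → mererreotimsed.
Rule 2 (intervocalic voicing): /t/ is a voiceless stop between vowels /o/ and /i/, so it voices to [d]. /mererreotimsed/ → mererreodimsed.
Rule 3 (nasal place assimilation): /m/ precedes the alveolar consonant /s/, so it assimilates in place to [n]. /mererreodimsed/ → mererreodinsed.
Rule 4 (final devoicing): /d/ is a voiced stop in word-final position, so it devoices to [t]. /mererreodinsed/ → mererreodinset.

mererreodinset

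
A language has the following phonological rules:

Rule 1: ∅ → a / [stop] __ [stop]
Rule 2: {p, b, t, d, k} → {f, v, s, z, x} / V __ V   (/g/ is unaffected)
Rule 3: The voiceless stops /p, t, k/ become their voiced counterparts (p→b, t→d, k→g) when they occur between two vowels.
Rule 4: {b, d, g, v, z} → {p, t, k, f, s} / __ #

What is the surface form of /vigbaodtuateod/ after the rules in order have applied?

vigavaozasuaseot

Rule 1 (stop-cluster a-epenthesis): /g/ and /b/ form a stop–stop cluster, so [a] is inserted between them. /d/ and /t/ form a stop–stop cluster, so [a] is inserted between them. /vigbaodtuateod/ → vigabaodatuateod.
Rule 2 (intervocalic spirantization): /b/ is a stop between vowels /a/ and /a/, so it spirantizes to the fricative [v]. /d/ is a stop between vowels /o/ and /a/, so it spirantizes to the fricative [z]. /t/ is a stop between vowels /a/ and /u/, so it spirantizes to the fricative [s]. /t/ is a stop between vowels /a/ and /e/, so it spirantizes to the fricative [s]. /vigabaodatuateod/ → vigavaozasuaseod.
Rule 3 (intervocalic voicing): no segment meets the environment; /vigavaozasuaseod/ is unchanged.
Rule 4 (final devoicing): /d/ is a voiced obstruent in word-final position, so it devoices to [t]. /vigavaozasuaseod/ → vigavaozasuaseot.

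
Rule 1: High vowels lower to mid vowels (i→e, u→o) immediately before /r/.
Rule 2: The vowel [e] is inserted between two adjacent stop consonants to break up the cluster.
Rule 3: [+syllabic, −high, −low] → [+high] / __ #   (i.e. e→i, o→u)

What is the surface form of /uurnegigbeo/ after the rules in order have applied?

Rule 1 (pre-rhotic lowering): /u/ is a high vowel immediately before /r/, so it lowers to [o]. /uurnegigbeo/ → uornegigbeo.
Rule 2 (stop-cluster e-epenthesis): /g/ and /b/ form a stop–stop cluster, so [e] is inserted between them. /uornegigbeo/ → uornegigebeo.
Rule 3 (final vowel raising): /o/ is a mid vowel in word-final position, so it raises to [u]. /uornegigebeo/ → uornegigebeu.

uornegigebeu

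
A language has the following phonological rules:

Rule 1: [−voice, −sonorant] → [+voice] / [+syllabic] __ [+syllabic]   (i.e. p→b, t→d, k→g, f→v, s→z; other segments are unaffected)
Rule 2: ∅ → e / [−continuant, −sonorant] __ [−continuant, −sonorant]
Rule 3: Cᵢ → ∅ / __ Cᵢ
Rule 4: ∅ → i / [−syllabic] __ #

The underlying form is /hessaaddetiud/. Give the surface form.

Rule 1 (intervocalic voicing): /t/ is a voiceless obstruent between vowels /e/ and /i/, so it voices to [d]. /hessaaddetiud/ → hessaaddediud.
Rule 2 (stop-cluster e-epenthesis): /d/ and /d/ form a stop–stop cluster, so [e] is inserted between them. /hessaaddediud/ → hessaadedediud.
Rule 3 (degemination): /ss/ is a geminate; the first /s/ deletes. /hessaadedediud/ → hesaadedediud.
Rule 4 (final i-epenthesis): the form ends in the consonant /d/, so [i] is inserted word-finally. /hesaadedediud/ → hesaadedediudi.

hesaadedediudi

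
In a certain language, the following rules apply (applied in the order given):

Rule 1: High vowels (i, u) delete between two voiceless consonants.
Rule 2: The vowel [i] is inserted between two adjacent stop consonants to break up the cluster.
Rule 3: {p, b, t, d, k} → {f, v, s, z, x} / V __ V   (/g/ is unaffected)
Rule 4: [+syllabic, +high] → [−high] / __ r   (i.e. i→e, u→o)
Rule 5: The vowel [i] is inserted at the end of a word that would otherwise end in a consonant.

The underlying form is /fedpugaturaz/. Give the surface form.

Rule 1 (high vowel syncope): no segment meets the environment; /fedpugaturaz/ is unchanged.
Rule 2 (stop-cluster i-epenthesis): /d/ and /p/ form a stop–stop cluster, so [i] is inserted between them. /fedpugaturaz/ → fedipugaturaz.
Rule 3 (intervocalic spirantization): /d/ is a stop between vowels /e/ and /i/, so it spirantizes to the fricative [z]. /p/ is a stop between vowels /i/ and /u/, so it spirantizes to the fricative [f]. /t/ is a stop between vowels /a/ and /u/, so it spirantizes to the fricative [s]. /fedipugaturaz/ → fezifugasuraz.
Rule 4 (pre-rhotic lowering): /u/ is a high vowel immediately before /r/, so it lowers to [o]. /fezifugasuraz/ → fezifugasoraz.
Rule 5 (final i-epenthesis): the form ends in the consonant /z/, so [i] is inserted word-finally. /fezifugasoraz/ → fezifugasorazi.

fezifugasorazi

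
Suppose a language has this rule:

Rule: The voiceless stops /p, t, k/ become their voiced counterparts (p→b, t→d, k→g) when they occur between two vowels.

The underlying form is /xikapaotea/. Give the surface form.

xigabaodea

/k/ is a voiceless stop between vowels /i/ and /a/, so it voices to [g].
/p/ is a voiceless stop between vowels /a/ and /a/, so it voices to [b].
/t/ is a voiceless stop between vowels /o/ and /e/, so it voices to [d].
Surface form: [xigabaodea].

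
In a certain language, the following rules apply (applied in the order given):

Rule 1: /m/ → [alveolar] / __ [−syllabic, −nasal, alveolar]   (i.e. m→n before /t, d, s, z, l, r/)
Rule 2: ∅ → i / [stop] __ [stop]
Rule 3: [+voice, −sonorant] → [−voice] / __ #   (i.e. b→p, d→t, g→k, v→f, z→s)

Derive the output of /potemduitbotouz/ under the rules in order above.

Rule 1 (nasal place assimilation): /m/ precedes the alveolar consonant /d/, so it assimilates in place to [n]. /potemduitbotouz/ → potenduitbotouz.
Rule 2 (stop-cluster i-epenthesis): /t/ and /b/ form a stop–stop cluster, so [i] is inserted between them. /potenduitbotouz/ → potenduitibotouz.
Rule 3 (final devoicing): /z/ is a voiced obstruent in word-final position, so it devoices to [s]. /potenduitibotouz/ → potenduitibotous.

potenduitibotous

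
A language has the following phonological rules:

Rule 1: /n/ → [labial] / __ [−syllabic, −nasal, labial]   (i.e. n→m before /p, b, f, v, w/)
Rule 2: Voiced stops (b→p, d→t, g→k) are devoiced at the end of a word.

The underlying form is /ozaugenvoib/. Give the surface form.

ozaugemvoip

Rule 1 (nasal place assimilation): /n/ precedes the labial consonant /v/, so it assimilates in place to [m]. /ozaugenvoib/ → ozaugemvoib.
Rule 2 (final devoicing): /b/ is a voiced stop in word-final position, so it devoices to [p]. /ozaugemvoib/ → ozaugemvoip.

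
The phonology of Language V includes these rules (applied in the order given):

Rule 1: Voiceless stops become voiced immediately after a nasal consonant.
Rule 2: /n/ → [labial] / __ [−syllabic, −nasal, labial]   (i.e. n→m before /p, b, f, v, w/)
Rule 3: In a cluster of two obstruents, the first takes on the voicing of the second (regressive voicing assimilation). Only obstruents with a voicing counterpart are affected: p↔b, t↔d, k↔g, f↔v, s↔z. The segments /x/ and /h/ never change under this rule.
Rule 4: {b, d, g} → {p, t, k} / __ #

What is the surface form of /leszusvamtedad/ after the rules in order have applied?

lezzuzvamdedat

Rule 1 (post-nasal voicing): /t/ is a voiceless stop immediately after the nasal /m/, so it voices to [d]. /leszusvamtedad/ → leszusvamdedad.
Rule 2 (nasal place assimilation): no segment meets the environment; /leszusvamdedad/ is unchanged.
Rule 3 (regressive voicing assimilation): /s/ precedes the voiced obstruent /z/, so it voices to [z] by assimilation. /s/ precedes the voiced obstruent /v/, so it voices to [z] by assimilation. /leszusvamdedad/ → lezzuzvamdedad.
Rule 4 (final devoicing): /d/ is a voiced stop in word-final position, so it devoices to [t]. /lezzuzvamdedad/ → lezzuzvamdedat.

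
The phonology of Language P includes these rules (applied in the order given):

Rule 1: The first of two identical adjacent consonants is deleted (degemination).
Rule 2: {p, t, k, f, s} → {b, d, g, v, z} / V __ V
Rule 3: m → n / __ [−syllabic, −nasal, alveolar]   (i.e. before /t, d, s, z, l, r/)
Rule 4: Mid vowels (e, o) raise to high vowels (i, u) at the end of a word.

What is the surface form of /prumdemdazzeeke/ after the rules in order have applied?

Rule 1 (degemination): /zz/ is a geminate; the first /z/ deletes. /prumdemdazzeeke/ → prumdemdazeeke.
Rule 2 (intervocalic voicing): /k/ is a voiceless obstruent between vowels /e/ and /e/, so it voices to [g]. /prumdemdazeeke/ → prumdemdazeege.
Rule 3 (nasal place assimilation): /m/ precedes the alveolar consonant /d/, so it assimilates in place to [n]. /m/ precedes the alveolar consonant /d/, so it assimilates in place to [n]. /prumdemdazeege/ → prundendazeege.
Rule 4 (final vowel raising): /e/ is a mid vowel in word-final position, so it raises to [i]. /prundendazeege/ → prundendazeegi.

prundendazeegi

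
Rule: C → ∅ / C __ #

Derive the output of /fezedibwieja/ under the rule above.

No segment of /fezedibwieja/ meets the structural description of the rule, so the form surfaces unchanged.

fezedibwieja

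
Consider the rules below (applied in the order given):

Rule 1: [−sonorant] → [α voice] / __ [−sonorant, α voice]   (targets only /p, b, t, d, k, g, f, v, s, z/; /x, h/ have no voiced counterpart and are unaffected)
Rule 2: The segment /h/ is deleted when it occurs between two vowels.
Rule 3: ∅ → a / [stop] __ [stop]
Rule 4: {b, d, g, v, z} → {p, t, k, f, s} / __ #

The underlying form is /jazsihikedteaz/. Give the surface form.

jassiiketateas

Rule 1 (regressive voicing assimilation): /z/ precedes the voiceless obstruent /s/, so it devoices to [s] by assimilation. /d/ precedes the voiceless obstruent /t/, so it devoices to [t] by assimilation. /jazsihikedteaz/ → jassihiketteaz.
Rule 2 (intervocalic h-deletion): /h/ occurs between vowels /i/ and /i/, so it deletes. /jassihiketteaz/ → jassiiketteaz.
Rule 3 (stop-cluster a-epenthesis): /t/ and /t/ form a stop–stop cluster, so [a] is inserted between them. /jassiiketteaz/ → jassiiketateaz.
Rule 4 (final devoicing): /z/ is a voiced obstruent in word-final position, so it devoices to [s]. /jassiiketateaz/ → jassiiketateas.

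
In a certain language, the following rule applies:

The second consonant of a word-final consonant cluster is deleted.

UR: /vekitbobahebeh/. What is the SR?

vekitbobahebeh

No segment of /vekitbobahebeh/ meets the structural description of the rule, so the form surfaces unchanged.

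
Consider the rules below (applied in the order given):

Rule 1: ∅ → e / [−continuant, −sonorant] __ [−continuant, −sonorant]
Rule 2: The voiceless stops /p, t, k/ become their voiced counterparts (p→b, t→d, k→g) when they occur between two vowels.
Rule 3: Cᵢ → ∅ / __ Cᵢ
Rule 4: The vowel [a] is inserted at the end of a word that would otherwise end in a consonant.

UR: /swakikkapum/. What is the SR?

swagigegabuma

Rule 1 (stop-cluster e-epenthesis): /k/ and /k/ form a stop–stop cluster, so [e] is inserted between them. /swakikkapum/ → swakikekapum.
Rule 2 (intervocalic voicing): /k/ is a voiceless stop between vowels /a/ and /i/, so it voices to [g]. /k/ is a voiceless stop between vowels /i/ and /e/, so it voices to [g]. /k/ is a voiceless stop between vowels /e/ and /a/, so it voices to [g]. /p/ is a voiceless stop between vowels /a/ and /u/, so it voices to [b]. /swakikekapum/ → swagigegabum.
Rule 3 (degemination): no segment meets the environment; /swagigegabum/ is unchanged.
Rule 4 (final a-epenthesis): the form ends in the consonant /m/, so [a] is inserted word-finally. /swagigegabum/ → swagigegabuma.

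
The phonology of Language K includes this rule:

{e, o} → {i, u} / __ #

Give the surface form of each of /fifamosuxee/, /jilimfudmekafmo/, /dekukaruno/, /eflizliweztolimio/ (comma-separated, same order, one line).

fifamosuxei, jilimfudmekafmu, dekukarunu, eflizliweztolimiu

/fifamosuxee/: /e/ is a mid vowel in word-final position, so it raises to [i]. → [fifamosuxei].
/jilimfudmekafmo/: /o/ is a mid vowel in word-final position, so it raises to [u]. → [jilimfudmekafmu].
/dekukaruno/: /o/ is a mid vowel in word-final position, so it raises to [u]. → [dekukarunu].
/eflizliweztolimio/: /o/ is a mid vowel in word-final position, so it raises to [u]. → [eflizliweztolimiu].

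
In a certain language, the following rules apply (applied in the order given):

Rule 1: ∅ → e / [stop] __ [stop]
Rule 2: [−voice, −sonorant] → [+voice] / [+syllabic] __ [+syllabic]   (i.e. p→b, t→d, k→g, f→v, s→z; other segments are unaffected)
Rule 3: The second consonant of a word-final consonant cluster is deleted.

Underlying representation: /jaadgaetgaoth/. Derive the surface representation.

jaadegaedegaot

Rule 1 (stop-cluster e-epenthesis): /d/ and /g/ form a stop–stop cluster, so [e] is inserted between them. /t/ and /g/ form a stop–stop cluster, so [e] is inserted between them. /jaadgaetgaoth/ → jaadegaetegaoth.
Rule 2 (intervocalic voicing): /t/ is a voiceless obstruent between vowels /e/ and /e/, so it voices to [d]. /jaadegaetegaoth/ → jaadegaedegaoth.
Rule 3 (final cluster simplification): /h/ is the second consonant of a word-final cluster /th/, so it deletes. /jaadegaedegaoth/ → jaadegaedegaot.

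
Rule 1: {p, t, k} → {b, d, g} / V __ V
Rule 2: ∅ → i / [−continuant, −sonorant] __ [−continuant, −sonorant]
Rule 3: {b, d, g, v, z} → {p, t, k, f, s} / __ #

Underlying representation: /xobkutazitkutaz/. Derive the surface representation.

Rule 1 (intervocalic voicing): /t/ is a voiceless stop between vowels /u/ and /a/, so it voices to [d]. /t/ is a voiceless stop between vowels /u/ and /a/, so it voices to [d]. /xobkutazitkutaz/ → xobkudazitkudaz.
Rule 2 (stop-cluster i-epenthesis): /b/ and /k/ form a stop–stop cluster, so [i] is inserted between them. /t/ and /k/ form a stop–stop cluster, so [i] is inserted between them. /xobkudazitkudaz/ → xobikudazitikudaz.
Rule 3 (final devoicing): /z/ is a voiced obstruent in word-final position, so it devoices to [s]. /xobikudazitikudaz/ → xobikudazitikudas.

xobikudazitikudas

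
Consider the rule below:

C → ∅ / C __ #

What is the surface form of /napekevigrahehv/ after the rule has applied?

napekevigraheh

/v/ is the second consonant of a word-final cluster /hv/, so it deletes.
Surface form: [napekevigraheh].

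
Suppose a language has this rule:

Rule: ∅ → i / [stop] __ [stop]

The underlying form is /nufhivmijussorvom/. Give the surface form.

nufhivmijussorvom

No segment of /nufhivmijussorvom/ meets the structural description of the rule, so the form surfaces unchanged.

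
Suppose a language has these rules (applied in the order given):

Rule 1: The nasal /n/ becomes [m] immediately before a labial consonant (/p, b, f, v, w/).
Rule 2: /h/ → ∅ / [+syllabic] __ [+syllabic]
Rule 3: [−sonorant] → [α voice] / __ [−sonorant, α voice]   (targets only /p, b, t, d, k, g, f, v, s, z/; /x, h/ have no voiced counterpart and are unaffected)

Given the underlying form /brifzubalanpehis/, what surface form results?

brivzubalampeis

Rule 1 (nasal place assimilation): /n/ precedes the labial consonant /p/, so it assimilates in place to [m]. /brifzubalanpehis/ → brifzubalampehis.
Rule 2 (intervocalic h-deletion): /h/ occurs between vowels /e/ and /i/, so it deletes. /brifzubalampehis/ → brifzubalampeis.
Rule 3 (regressive voicing assimilation): /f/ precedes the voiced obstruent /z/, so it voices to [v] by assimilation. /brifzubalampeis/ → brivzubalampeis.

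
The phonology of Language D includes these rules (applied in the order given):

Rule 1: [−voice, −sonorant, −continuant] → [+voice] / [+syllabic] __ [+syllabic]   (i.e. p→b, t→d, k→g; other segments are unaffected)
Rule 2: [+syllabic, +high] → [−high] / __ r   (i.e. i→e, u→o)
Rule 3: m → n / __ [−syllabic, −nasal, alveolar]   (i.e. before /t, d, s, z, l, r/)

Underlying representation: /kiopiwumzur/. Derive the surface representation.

kiobiwunzor

Rule 1 (intervocalic voicing): /p/ is a voiceless stop between vowels /o/ and /i/, so it voices to [b]. /kiopiwumzur/ → kiobiwumzur.
Rule 2 (pre-rhotic lowering): /u/ is a high vowel immediately before /r/, so it lowers to [o]. /kiobiwumzur/ → kiobiwumzor.
Rule 3 (nasal place assimilation): /m/ precedes the alveolar consonant /z/, so it assimilates in place to [n]. /kiobiwumzor/ → kiobiwunzor.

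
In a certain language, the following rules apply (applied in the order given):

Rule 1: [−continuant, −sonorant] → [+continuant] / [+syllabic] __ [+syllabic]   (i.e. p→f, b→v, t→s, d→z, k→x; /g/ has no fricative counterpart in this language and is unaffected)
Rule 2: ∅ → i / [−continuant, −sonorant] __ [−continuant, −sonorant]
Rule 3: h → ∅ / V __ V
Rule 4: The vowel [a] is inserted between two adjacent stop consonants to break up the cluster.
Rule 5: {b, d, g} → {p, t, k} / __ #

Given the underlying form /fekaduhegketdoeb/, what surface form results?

fexazuegiketidoep

Rule 1 (intervocalic spirantization): /k/ is a stop between vowels /e/ and /a/, so it spirantizes to the fricative [x]. /d/ is a stop between vowels /a/ and /u/, so it spirantizes to the fricative [z]. /fekaduhegketdoeb/ → fexazuhegketdoeb.
Rule 2 (stop-cluster i-epenthesis): /g/ and /k/ form a stop–stop cluster, so [i] is inserted between them. /t/ and /d/ form a stop–stop cluster, so [i] is inserted between them. /fexazuhegketdoeb/ → fexazuhegiketidoeb.
Rule 3 (intervocalic h-deletion): /h/ occurs between vowels /u/ and /e/, so it deletes. /fexazuhegiketidoeb/ → fexazuegiketidoeb.
Rule 4 (stop-cluster a-epenthesis): no segment meets the environment; /fexazuegiketidoeb/ is unchanged.
Rule 5 (final devoicing): /b/ is a voiced stop in word-final position, so it devoices to [p]. /fexazuegiketidoeb/ → fexazuegiketidoep.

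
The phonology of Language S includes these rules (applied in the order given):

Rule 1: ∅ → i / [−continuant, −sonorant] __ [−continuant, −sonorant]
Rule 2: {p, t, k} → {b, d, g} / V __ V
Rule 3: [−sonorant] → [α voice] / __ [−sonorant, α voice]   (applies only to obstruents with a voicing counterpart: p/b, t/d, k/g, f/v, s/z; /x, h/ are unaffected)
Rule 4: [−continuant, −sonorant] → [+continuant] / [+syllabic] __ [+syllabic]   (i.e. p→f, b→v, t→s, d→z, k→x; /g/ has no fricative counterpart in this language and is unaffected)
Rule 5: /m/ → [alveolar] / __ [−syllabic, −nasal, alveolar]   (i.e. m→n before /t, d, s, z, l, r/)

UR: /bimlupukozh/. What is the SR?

Rule 1 (stop-cluster i-epenthesis): no segment meets the environment; /bimlupukozh/ is unchanged.
Rule 2 (intervocalic voicing): /p/ is a voiceless stop between vowels /u/ and /u/, so it voices to [b]. /k/ is a voiceless stop between vowels /u/ and /o/, so it voices to [g]. /bimlupukozh/ → bimlubugozh.
Rule 3 (regressive voicing assimilation): /z/ precedes the voiceless obstruent /h/, so it devoices to [s] by assimilation. /bimlubugozh/ → bimlubugosh.
Rule 4 (intervocalic spirantization): /b/ is a stop between vowels /u/ and /u/, so it spirantizes to the fricative [v]. /bimlubugosh/ → bimluvugosh.
Rule 5 (nasal place assimilation): /m/ precedes the alveolar consonant /l/, so it assimilates in place to [n]. /bimluvugosh/ → binluvugosh.

binluvugosh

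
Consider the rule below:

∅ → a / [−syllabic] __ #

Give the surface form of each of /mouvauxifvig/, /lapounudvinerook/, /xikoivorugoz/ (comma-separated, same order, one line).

mouvauxifviga, lapounudvinerooka, xikoivorugoza

/mouvauxifvig/: the form ends in the consonant /g/, so [a] is inserted word-finally. → [mouvauxifviga].
/lapounudvinerook/: the form ends in the consonant /k/, so [a] is inserted word-finally. → [lapounudvinerooka].
/xikoivorugoz/: the form ends in the consonant /z/, so [a] is inserted word-finally. → [xikoivorugoza].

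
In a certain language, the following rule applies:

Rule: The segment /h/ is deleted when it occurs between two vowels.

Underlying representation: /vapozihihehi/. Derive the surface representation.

/h/ occurs between vowels /i/ and /i/, so it deletes.
/h/ occurs between vowels /i/ and /e/, so it deletes.
/h/ occurs between vowels /e/ and /i/, so it deletes.
Surface form: [vapoziiei].

vapoziiei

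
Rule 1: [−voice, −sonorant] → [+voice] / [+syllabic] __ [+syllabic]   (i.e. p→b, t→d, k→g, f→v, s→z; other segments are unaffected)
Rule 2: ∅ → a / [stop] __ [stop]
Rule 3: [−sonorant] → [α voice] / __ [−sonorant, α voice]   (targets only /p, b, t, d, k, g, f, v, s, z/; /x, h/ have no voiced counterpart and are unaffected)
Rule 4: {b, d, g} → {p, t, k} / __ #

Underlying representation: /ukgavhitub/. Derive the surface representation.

ukagafhidup

Rule 1 (intervocalic voicing): /t/ is a voiceless obstruent between vowels /i/ and /u/, so it voices to [d]. /ukgavhitub/ → ukgavhidub.
Rule 2 (stop-cluster a-epenthesis): /k/ and /g/ form a stop–stop cluster, so [a] is inserted between them. /ukgavhidub/ → ukagavhidub.
Rule 3 (regressive voicing assimilation): /v/ precedes the voiceless obstruent /h/, so it devoices to [f] by assimilation. /ukagavhidub/ → ukagafhidub.
Rule 4 (final devoicing): /b/ is a voiced stop in word-final position, so it devoices to [p]. /ukagafhidub/ → ukagafhidup.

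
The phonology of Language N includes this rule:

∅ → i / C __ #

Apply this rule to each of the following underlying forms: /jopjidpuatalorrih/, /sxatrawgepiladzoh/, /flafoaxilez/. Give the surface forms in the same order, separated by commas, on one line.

/jopjidpuatalorrih/: the form ends in the consonant /h/, so [i] is inserted word-finally. → [jopjidpuatalorrihi].
/sxatrawgepiladzoh/: the form ends in the consonant /h/, so [i] is inserted word-finally. → [sxatrawgepiladzohi].
/flafoaxilez/: the form ends in the consonant /z/, so [i] is inserted word-finally. → [flafoaxilezi].

jopjidpuatalorrihi, sxatrawgepiladzohi, flafoaxilezi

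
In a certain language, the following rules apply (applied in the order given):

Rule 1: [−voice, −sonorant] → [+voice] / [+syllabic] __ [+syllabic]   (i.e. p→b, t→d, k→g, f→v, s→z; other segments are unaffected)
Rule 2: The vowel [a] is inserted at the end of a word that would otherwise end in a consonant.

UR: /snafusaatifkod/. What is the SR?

Rule 1 (intervocalic voicing): /f/ is a voiceless obstruent between vowels /a/ and /u/, so it voices to [v]. /s/ is a voiceless obstruent between vowels /u/ and /a/, so it voices to [z]. /t/ is a voiceless obstruent between vowels /a/ and /i/, so it voices to [d]. /snafusaatifkod/ → snavuzaadifkod.
Rule 2 (final a-epenthesis): the form ends in the consonant /d/, so [a] is inserted word-finally. /snavuzaadifkod/ → snavuzaadifkoda.

snavuzaadifkoda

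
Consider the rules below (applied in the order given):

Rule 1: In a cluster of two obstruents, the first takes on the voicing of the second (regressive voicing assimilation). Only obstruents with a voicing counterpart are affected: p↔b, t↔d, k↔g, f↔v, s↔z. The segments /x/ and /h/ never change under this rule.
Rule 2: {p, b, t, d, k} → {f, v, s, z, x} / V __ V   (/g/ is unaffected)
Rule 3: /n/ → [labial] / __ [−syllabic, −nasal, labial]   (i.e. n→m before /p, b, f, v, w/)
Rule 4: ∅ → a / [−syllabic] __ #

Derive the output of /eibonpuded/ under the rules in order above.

Rule 1 (regressive voicing assimilation): no segment meets the environment; /eibonpuded/ is unchanged.
Rule 2 (intervocalic spirantization): /b/ is a stop between vowels /i/ and /o/, so it spirantizes to the fricative [v]. /d/ is a stop between vowels /u/ and /e/, so it spirantizes to the fricative [z]. /eibonpuded/ → eivonpuzed.
Rule 3 (nasal place assimilation): /n/ precedes the labial consonant /p/, so it assimilates in place to [m]. /eivonpuzed/ → eivompuzed.
Rule 4 (final a-epenthesis): the form ends in the consonant /d/, so [a] is inserted word-finally. /eivompuzed/ → eivompuzeda.

eivompuzeda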